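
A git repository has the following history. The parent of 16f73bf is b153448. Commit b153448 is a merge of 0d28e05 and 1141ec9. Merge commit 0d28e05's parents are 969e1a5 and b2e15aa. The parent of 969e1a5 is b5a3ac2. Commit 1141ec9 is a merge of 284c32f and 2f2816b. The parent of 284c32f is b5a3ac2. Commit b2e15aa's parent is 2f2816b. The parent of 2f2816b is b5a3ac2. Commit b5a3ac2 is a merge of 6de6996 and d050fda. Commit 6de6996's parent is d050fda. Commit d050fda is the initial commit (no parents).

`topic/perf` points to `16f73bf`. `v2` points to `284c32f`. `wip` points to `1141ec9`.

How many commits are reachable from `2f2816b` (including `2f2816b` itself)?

Walking parent pointers from 2f2816b: reachable set = {2f2816b, 6de6996, b5a3ac2, d050fda}.
That is 4 commits.

4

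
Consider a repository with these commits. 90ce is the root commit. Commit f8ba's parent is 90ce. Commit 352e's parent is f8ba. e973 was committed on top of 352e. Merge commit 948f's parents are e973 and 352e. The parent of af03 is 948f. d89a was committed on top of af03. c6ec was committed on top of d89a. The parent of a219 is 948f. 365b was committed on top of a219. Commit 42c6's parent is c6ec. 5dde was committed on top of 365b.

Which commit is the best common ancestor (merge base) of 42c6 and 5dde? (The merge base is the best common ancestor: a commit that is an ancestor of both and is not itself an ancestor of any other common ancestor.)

948f

Ancestors of 42c6: {352e, 42c6, 90ce, 948f, af03, c6ec, d89a, e973, f8ba}.
Ancestors of 5dde: {352e, 365b, 5dde, 90ce, 948f, a219, e973, f8ba}.
Common ancestors: {352e, 90ce, 948f, e973, f8ba}.
Among these, 948f is not an ancestor of any other common ancestor — it is the merge base.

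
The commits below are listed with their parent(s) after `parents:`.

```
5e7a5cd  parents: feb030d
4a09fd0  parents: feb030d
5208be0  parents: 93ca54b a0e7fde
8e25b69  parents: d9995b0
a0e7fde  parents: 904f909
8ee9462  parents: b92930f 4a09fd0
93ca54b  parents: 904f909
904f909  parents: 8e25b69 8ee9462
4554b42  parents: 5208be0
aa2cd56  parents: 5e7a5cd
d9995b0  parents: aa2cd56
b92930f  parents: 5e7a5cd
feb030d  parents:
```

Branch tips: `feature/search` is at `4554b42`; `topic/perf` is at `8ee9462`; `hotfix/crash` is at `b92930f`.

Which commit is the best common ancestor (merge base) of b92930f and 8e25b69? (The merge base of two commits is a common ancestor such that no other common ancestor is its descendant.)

Ancestors of b92930f: {5e7a5cd, b92930f, feb030d}.
Ancestors of 8e25b69: {5e7a5cd, 8e25b69, aa2cd56, d9995b0, feb030d}.
Common ancestors: {5e7a5cd, feb030d}.
Among these, 5e7a5cd is not an ancestor of any other common ancestor — it is the merge base.

5e7a5cd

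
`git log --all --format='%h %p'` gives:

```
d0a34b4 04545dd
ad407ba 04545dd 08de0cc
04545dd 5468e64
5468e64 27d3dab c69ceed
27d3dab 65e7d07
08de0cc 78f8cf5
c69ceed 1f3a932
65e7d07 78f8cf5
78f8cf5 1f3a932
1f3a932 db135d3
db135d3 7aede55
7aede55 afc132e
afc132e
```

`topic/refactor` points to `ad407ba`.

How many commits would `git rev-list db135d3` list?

Walking parent pointers from db135d3: reachable set = {7aede55, afc132e, db135d3}.
That is 3 commits.

3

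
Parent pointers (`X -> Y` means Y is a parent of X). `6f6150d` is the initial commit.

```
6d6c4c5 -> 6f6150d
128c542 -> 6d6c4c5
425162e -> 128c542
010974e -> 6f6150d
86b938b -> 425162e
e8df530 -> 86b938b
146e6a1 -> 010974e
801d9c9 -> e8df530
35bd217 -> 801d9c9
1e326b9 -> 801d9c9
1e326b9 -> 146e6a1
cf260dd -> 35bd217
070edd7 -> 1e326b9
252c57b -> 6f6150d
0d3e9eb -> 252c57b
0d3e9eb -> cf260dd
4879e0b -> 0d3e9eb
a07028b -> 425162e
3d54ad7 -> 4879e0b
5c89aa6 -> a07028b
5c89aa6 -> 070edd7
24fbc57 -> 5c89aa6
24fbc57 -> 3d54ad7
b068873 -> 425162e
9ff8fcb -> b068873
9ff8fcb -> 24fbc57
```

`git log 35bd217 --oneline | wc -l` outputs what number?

Walking parent pointers from 35bd217: reachable set = {128c542, 35bd217, 425162e, 6d6c4c5, 6f6150d, 801d9c9, 86b938b, e8df530}.
That is 8 commits.

8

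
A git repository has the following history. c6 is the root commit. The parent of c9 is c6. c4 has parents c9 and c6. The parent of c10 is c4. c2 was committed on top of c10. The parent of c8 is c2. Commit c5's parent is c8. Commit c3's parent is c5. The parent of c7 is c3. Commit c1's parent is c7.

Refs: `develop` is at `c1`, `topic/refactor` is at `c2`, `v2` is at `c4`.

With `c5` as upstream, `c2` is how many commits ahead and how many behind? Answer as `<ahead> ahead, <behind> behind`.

Reachable from c2: {c10, c2, c4, c6, c9}.
Reachable from c5: {c10, c2, c4, c5, c6, c8, c9}.
Only in c2's history (ahead): {} — 0.
Only in c5's history (behind): {c5, c8} — 2.

0 ahead, 2 behind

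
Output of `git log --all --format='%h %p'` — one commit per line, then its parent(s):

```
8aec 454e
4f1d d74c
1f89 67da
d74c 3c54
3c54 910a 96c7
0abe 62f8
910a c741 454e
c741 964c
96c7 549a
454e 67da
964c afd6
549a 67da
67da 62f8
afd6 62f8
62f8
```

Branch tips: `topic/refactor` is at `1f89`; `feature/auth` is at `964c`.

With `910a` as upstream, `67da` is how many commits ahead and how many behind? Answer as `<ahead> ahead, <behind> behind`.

Reachable from 67da: {62f8, 67da}.
Reachable from 910a: {454e, 62f8, 67da, 910a, 964c, afd6, c741}.
Only in 67da's history (ahead): {} — 0.
Only in 910a's history (behind): {454e, 910a, 964c, afd6, c741} — 5.

0 ahead, 5 behind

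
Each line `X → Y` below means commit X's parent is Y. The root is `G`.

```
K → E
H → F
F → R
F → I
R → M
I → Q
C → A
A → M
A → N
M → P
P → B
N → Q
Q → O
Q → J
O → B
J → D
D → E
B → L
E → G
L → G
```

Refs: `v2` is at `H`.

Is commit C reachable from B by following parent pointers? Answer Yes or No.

Ancestors of B: {B, G, L}.
C is not in that set, so it is not an ancestor of B.

No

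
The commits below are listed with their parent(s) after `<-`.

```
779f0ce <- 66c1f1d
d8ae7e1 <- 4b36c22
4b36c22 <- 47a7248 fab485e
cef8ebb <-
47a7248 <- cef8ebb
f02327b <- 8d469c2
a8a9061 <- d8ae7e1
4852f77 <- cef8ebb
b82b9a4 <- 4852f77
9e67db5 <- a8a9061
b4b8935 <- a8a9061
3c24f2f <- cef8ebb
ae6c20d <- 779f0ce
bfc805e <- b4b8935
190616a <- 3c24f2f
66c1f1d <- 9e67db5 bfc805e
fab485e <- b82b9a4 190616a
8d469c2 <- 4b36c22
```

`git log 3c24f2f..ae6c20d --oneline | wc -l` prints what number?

14

Reachable from ae6c20d: {190616a, 3c24f2f, 47a7248, 4852f77, 4b36c22, 66c1f1d, 779f0ce, 9e67db5, a8a9061, ae6c20d, b4b8935, b82b9a4, bfc805e, cef8ebb, d8ae7e1, fab485e}.
Reachable from 3c24f2f: {3c24f2f, cef8ebb}.
In ae6c20d's history but not 3c24f2f's: {190616a, 47a7248, 4852f77, 4b36c22, 66c1f1d, 779f0ce, 9e67db5, a8a9061, ae6c20d, b4b8935, b82b9a4, bfc805e, d8ae7e1, fab485e} — 14 commits.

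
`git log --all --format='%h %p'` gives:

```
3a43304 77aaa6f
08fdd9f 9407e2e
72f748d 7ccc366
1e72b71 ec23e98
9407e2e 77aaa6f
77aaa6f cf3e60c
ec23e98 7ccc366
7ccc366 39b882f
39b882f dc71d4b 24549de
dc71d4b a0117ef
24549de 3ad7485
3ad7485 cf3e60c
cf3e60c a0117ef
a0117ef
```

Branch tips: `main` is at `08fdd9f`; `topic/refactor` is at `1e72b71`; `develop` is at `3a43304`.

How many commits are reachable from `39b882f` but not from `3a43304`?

4

Reachable from 39b882f: {24549de, 39b882f, 3ad7485, a0117ef, cf3e60c, dc71d4b}.
Reachable from 3a43304: {3a43304, 77aaa6f, a0117ef, cf3e60c}.
In 39b882f's history but not 3a43304's: {24549de, 39b882f, 3ad7485, dc71d4b} — 4 commits.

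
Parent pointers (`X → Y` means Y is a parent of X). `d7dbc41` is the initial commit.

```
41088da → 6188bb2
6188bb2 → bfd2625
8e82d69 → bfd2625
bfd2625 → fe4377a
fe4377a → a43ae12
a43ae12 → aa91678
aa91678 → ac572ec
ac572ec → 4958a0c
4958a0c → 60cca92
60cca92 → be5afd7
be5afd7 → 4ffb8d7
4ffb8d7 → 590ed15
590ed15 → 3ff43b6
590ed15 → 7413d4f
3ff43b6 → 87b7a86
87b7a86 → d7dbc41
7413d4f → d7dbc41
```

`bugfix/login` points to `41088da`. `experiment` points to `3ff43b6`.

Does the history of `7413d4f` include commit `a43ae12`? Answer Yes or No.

Ancestors of 7413d4f: {7413d4f, d7dbc41}.
a43ae12 is not in that set, so it is not an ancestor of 7413d4f.

No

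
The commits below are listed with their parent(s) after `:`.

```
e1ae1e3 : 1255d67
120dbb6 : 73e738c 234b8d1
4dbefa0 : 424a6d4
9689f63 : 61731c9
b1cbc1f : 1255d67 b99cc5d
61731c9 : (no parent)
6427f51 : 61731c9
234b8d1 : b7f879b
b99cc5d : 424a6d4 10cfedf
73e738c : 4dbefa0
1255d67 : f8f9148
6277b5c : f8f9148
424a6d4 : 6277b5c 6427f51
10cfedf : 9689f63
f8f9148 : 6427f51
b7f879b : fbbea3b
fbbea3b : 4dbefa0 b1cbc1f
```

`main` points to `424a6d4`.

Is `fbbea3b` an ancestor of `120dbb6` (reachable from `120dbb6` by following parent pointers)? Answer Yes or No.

Ancestors of 120dbb6 (commits reachable by following parents): {10cfedf, 120dbb6, 1255d67, 234b8d1, 424a6d4, 4dbefa0, 61731c9, 6277b5c, 6427f51, 73e738c, 9689f63, b1cbc1f, b7f879b, b99cc5d, f8f9148, fbbea3b}.
fbbea3b is in that set, so it is an ancestor of 120dbb6.

Yes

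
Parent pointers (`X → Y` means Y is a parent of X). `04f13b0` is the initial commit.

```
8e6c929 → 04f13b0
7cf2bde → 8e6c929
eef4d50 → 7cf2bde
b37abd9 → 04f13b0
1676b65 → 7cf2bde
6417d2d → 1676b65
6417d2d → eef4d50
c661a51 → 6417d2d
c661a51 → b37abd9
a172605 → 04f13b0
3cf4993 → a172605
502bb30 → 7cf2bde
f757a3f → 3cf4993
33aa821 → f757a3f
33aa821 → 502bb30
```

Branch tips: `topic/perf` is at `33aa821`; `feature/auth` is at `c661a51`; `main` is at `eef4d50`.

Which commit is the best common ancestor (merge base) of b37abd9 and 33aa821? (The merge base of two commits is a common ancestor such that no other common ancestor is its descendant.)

Ancestors of b37abd9: {04f13b0, b37abd9}.
Ancestors of 33aa821: {04f13b0, 33aa821, 3cf4993, 502bb30, 7cf2bde, 8e6c929, a172605, f757a3f}.
Common ancestors: {04f13b0}.
The only common ancestor is 04f13b0, so it is the merge base.

04f13b0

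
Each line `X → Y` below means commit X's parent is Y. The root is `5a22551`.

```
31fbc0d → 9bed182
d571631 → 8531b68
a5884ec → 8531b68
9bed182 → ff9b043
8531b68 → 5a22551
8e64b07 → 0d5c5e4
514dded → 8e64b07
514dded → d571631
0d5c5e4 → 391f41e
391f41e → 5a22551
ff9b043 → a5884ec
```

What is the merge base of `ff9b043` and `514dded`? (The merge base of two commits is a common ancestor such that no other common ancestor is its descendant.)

8531b68

Ancestors of ff9b043: {5a22551, 8531b68, a5884ec, ff9b043}.
Ancestors of 514dded: {0d5c5e4, 391f41e, 514dded, 5a22551, 8531b68, 8e64b07, d571631}.
Common ancestors: {5a22551, 8531b68}.
Among these, 8531b68 is not an ancestor of any other common ancestor — it is the merge base.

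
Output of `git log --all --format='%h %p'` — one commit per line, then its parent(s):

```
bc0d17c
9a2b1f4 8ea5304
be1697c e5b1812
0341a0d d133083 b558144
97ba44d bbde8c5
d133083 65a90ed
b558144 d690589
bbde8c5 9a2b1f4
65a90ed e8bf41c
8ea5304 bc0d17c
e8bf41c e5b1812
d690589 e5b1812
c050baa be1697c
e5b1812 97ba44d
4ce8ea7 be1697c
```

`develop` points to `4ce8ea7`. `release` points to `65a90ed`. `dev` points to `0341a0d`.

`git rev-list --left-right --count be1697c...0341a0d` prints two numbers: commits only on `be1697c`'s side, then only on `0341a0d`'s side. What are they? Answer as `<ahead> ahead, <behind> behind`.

1 ahead, 6 behind

Reachable from be1697c: {8ea5304, 97ba44d, 9a2b1f4, bbde8c5, bc0d17c, be1697c, e5b1812}.
Reachable from 0341a0d: {0341a0d, 65a90ed, 8ea5304, 97ba44d, 9a2b1f4, b558144, bbde8c5, bc0d17c, d133083, d690589, e5b1812, e8bf41c}.
Only in be1697c's history (ahead): {be1697c} — 1.
Only in 0341a0d's history (behind): {0341a0d, 65a90ed, b558144, d133083, d690589, e8bf41c} — 6.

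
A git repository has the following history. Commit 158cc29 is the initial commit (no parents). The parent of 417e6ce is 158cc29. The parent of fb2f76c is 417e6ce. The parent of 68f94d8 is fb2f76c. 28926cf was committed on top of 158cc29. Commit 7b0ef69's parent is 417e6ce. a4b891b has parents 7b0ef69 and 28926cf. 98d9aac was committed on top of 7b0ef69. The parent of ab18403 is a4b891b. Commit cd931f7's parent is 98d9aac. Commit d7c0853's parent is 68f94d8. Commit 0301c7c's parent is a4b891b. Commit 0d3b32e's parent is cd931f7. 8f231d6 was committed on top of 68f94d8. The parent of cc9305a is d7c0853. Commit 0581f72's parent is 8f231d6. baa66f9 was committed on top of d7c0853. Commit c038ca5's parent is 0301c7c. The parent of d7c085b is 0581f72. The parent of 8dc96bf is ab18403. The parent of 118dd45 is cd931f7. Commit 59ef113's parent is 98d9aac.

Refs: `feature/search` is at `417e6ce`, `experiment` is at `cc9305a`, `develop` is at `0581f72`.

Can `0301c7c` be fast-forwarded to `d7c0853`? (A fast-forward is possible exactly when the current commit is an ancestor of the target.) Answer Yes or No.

No

A fast-forward from 0301c7c to d7c0853 is possible iff 0301c7c is an ancestor of d7c0853.
Ancestors of d7c0853: {158cc29, 417e6ce, 68f94d8, d7c0853, fb2f76c}.
0301c7c is not among them, so fast-forward is not possible.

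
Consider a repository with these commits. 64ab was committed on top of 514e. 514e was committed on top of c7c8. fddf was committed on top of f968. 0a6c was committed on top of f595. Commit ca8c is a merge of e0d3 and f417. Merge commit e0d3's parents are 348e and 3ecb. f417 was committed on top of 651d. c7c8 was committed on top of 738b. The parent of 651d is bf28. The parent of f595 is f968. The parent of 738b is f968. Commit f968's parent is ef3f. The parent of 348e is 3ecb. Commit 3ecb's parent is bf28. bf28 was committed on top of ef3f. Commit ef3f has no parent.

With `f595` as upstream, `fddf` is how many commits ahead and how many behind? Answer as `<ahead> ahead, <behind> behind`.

1 ahead, 1 behind

Reachable from fddf: {ef3f, f968, fddf}.
Reachable from f595: {ef3f, f595, f968}.
Only in fddf's history (ahead): {fddf} — 1.
Only in f595's history (behind): {f595} — 1.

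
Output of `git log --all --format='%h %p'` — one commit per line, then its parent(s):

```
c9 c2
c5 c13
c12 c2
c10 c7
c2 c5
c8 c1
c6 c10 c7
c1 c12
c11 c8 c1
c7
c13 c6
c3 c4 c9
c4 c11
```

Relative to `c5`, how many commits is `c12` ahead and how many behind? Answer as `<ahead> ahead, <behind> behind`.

Reachable from c12: {c10, c12, c13, c2, c5, c6, c7}.
Reachable from c5: {c10, c13, c5, c6, c7}.
Only in c12's history (ahead): {c12, c2} — 2.
Only in c5's history (behind): {} — 0.

2 ahead, 0 behind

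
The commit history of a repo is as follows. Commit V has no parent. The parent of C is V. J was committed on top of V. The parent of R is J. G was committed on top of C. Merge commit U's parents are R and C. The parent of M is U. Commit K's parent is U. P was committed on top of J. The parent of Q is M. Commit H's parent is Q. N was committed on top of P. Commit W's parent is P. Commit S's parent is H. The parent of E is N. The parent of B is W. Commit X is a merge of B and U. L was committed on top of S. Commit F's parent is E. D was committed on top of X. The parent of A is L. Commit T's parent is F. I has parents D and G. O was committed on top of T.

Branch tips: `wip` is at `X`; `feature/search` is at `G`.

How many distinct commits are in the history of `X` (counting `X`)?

9

Walking parent pointers from X: reachable set = {B, C, J, P, R, U, V, W, X}.
That is 9 commits.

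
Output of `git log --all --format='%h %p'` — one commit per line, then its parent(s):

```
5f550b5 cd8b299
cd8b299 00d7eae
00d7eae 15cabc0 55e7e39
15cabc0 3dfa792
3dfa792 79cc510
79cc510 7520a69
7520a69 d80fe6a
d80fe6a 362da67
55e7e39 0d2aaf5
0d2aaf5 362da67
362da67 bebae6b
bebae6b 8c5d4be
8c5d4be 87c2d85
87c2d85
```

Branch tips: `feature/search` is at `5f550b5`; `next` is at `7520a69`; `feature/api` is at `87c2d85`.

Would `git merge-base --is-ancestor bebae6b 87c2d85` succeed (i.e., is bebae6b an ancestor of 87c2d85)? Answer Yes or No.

No

Ancestors of 87c2d85: {87c2d85}.
bebae6b is not in that set, so it is not an ancestor of 87c2d85.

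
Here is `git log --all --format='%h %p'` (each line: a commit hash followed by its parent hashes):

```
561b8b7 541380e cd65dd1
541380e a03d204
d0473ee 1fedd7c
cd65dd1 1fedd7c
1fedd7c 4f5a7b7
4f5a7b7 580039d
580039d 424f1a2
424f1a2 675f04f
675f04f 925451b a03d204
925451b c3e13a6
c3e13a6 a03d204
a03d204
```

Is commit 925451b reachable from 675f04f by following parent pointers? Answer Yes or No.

Ancestors of 675f04f (commits reachable by following parents): {675f04f, 925451b, a03d204, c3e13a6}.
925451b is in that set, so it is an ancestor of 675f04f.

Yes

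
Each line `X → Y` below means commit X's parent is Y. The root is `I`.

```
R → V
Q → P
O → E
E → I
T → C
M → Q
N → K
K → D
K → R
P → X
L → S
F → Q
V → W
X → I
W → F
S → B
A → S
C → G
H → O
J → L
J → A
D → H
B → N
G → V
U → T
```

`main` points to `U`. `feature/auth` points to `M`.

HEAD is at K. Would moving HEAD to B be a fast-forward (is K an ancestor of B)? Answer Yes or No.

Yes

A fast-forward from K to B is possible iff K is an ancestor of B.
Ancestors of B: {B, D, E, F, H, I, K, N, O, P, Q, R, V, W, X}.
K is among them, so fast-forward is possible.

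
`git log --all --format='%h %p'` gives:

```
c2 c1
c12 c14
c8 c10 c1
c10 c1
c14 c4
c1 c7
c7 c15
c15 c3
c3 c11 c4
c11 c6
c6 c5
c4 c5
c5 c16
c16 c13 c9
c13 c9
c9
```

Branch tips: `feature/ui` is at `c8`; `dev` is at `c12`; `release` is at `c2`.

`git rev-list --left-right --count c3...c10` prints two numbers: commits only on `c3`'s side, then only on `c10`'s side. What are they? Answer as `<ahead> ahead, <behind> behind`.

0 ahead, 4 behind

Reachable from c3: {c11, c13, c16, c3, c4, c5, c6, c9}.
Reachable from c10: {c1, c10, c11, c13, c15, c16, c3, c4, c5, c6, c7, c9}.
Only in c3's history (ahead): {} — 0.
Only in c10's history (behind): {c1, c10, c15, c7} — 4.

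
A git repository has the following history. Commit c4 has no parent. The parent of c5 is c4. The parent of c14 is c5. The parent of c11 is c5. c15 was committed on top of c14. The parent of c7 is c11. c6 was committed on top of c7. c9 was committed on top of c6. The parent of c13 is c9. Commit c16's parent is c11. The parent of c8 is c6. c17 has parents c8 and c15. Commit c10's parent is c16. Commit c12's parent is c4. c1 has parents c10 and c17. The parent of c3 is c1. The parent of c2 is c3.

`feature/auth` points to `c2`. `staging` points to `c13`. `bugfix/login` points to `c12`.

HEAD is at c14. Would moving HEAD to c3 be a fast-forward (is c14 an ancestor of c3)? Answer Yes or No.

A fast-forward from c14 to c3 is possible iff c14 is an ancestor of c3.
Ancestors of c3: {c1, c10, c11, c14, c15, c16, c17, c3, c4, c5, c6, c7, c8}.
c14 is among them, so fast-forward is possible.

Yes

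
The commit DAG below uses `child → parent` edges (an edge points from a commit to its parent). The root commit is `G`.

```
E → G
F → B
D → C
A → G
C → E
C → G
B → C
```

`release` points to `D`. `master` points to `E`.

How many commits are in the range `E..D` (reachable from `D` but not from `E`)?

2

Reachable from D: {C, D, E, G}.
Reachable from E: {E, G}.
In D's history but not E's: {C, D} — 2 commits.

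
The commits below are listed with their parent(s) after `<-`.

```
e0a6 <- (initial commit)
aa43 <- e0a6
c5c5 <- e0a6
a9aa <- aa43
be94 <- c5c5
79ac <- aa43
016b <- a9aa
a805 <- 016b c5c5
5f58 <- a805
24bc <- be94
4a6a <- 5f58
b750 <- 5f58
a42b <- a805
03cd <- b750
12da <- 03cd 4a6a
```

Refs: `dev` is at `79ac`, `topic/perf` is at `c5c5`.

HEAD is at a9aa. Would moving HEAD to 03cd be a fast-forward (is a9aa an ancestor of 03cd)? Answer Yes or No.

Yes

A fast-forward from a9aa to 03cd is possible iff a9aa is an ancestor of 03cd.
Ancestors of 03cd: {016b, 03cd, 5f58, a805, a9aa, aa43, b750, c5c5, e0a6}.
a9aa is among them, so fast-forward is possible.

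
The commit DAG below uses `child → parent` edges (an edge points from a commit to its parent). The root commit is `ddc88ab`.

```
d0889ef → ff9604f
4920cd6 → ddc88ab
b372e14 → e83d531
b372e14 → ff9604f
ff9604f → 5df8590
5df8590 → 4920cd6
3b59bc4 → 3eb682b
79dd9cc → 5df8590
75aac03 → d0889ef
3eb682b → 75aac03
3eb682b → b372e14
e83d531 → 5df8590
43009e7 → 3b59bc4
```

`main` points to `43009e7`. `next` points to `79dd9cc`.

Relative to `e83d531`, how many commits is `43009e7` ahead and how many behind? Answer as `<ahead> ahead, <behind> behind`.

Reachable from 43009e7: {3b59bc4, 3eb682b, 43009e7, 4920cd6, 5df8590, 75aac03, b372e14, d0889ef, ddc88ab, e83d531, ff9604f}.
Reachable from e83d531: {4920cd6, 5df8590, ddc88ab, e83d531}.
Only in 43009e7's history (ahead): {3b59bc4, 3eb682b, 43009e7, 75aac03, b372e14, d0889ef, ff9604f} — 7.
Only in e83d531's history (behind): {} — 0.

7 ahead, 0 behind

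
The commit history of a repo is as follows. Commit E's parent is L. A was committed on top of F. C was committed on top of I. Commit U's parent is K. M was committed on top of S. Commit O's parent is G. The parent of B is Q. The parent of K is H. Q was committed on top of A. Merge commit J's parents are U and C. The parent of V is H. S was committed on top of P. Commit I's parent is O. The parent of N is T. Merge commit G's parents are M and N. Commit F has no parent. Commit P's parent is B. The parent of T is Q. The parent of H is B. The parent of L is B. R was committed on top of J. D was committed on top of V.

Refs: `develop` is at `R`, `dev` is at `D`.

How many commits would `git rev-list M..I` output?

Reachable from I: {A, B, F, G, I, M, N, O, P, Q, S, T}.
Reachable from M: {A, B, F, M, P, Q, S}.
In I's history but not M's: {G, I, N, O, T} — 5 commits.

5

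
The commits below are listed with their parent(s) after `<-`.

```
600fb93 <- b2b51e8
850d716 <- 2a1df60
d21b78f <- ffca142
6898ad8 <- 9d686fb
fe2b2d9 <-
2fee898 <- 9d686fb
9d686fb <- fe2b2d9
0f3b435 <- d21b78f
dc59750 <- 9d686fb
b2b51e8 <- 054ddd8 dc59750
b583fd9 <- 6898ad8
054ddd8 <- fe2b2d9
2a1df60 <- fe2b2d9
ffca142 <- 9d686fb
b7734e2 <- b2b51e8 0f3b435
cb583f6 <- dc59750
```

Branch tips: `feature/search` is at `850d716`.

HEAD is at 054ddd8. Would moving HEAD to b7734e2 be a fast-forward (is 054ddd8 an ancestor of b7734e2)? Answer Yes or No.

A fast-forward from 054ddd8 to b7734e2 is possible iff 054ddd8 is an ancestor of b7734e2.
Ancestors of b7734e2: {054ddd8, 0f3b435, 9d686fb, b2b51e8, b7734e2, d21b78f, dc59750, fe2b2d9, ffca142}.
054ddd8 is among them, so fast-forward is possible.

Yes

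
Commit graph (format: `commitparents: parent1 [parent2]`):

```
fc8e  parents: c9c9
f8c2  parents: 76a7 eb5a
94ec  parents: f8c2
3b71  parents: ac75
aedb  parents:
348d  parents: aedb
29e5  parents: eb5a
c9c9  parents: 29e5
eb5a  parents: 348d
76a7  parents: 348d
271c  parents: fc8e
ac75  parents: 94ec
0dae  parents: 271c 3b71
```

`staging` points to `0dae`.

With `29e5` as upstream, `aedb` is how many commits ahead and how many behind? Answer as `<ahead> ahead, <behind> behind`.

Reachable from aedb: {aedb}.
Reachable from 29e5: {29e5, 348d, aedb, eb5a}.
Only in aedb's history (ahead): {} — 0.
Only in 29e5's history (behind): {29e5, 348d, eb5a} — 3.

0 ahead, 3 behind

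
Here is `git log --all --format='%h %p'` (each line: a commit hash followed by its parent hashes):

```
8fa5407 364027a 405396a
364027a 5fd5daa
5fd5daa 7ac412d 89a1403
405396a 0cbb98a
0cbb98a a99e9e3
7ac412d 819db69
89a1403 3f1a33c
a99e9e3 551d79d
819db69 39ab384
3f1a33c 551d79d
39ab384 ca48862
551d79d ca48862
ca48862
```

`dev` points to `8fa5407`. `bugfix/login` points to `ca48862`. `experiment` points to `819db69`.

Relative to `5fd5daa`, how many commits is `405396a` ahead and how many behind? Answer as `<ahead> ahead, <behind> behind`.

3 ahead, 6 behind

Reachable from 405396a: {0cbb98a, 405396a, 551d79d, a99e9e3, ca48862}.
Reachable from 5fd5daa: {39ab384, 3f1a33c, 551d79d, 5fd5daa, 7ac412d, 819db69, 89a1403, ca48862}.
Only in 405396a's history (ahead): {0cbb98a, 405396a, a99e9e3} — 3.
Only in 5fd5daa's history (behind): {39ab384, 3f1a33c, 5fd5daa, 7ac412d, 819db69, 89a1403} — 6.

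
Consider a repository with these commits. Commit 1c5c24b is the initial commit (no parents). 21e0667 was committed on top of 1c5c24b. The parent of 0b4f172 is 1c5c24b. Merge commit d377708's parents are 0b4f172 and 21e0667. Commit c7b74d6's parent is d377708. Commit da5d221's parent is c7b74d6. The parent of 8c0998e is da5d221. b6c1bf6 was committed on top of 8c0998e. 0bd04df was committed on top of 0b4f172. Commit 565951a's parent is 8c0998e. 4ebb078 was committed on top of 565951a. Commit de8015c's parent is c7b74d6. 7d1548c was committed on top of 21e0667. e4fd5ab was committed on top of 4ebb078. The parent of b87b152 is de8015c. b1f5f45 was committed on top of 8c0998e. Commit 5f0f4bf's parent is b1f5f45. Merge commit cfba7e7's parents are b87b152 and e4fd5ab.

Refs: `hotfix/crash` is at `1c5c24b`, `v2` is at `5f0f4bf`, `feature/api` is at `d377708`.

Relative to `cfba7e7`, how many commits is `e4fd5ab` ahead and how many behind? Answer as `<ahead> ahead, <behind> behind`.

0 ahead, 3 behind

Reachable from e4fd5ab: {0b4f172, 1c5c24b, 21e0667, 4ebb078, 565951a, 8c0998e, c7b74d6, d377708, da5d221, e4fd5ab}.
Reachable from cfba7e7: {0b4f172, 1c5c24b, 21e0667, 4ebb078, 565951a, 8c0998e, b87b152, c7b74d6, cfba7e7, d377708, da5d221, de8015c, e4fd5ab}.
Only in e4fd5ab's history (ahead): {} — 0.
Only in cfba7e7's history (behind): {b87b152, cfba7e7, de8015c} — 3.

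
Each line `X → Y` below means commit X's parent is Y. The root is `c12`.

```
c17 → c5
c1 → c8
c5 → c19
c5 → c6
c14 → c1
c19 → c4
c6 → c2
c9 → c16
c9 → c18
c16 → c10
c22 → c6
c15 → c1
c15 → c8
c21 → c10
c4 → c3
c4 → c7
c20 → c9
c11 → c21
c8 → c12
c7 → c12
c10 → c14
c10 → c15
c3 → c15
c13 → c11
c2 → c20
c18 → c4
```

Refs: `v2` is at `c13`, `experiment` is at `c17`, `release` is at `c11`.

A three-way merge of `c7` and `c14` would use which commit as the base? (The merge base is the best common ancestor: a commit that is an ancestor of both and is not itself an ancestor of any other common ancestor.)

c12

Ancestors of c7: {c12, c7}.
Ancestors of c14: {c1, c12, c14, c8}.
Common ancestors: {c12}.
The only common ancestor is c12, so it is the merge base.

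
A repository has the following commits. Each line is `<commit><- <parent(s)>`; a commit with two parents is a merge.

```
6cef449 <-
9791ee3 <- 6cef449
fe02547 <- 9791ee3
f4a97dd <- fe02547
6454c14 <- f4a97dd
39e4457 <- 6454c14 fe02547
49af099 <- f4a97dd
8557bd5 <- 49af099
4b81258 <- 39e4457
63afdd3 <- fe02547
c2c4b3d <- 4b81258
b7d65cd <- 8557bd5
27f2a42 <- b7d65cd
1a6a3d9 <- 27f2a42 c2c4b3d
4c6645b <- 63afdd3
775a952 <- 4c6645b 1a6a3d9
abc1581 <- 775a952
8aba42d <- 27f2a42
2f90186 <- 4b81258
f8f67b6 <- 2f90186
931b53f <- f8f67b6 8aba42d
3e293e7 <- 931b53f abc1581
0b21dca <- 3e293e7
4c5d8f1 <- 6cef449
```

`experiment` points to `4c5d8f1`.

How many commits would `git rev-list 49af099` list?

Walking parent pointers from 49af099: reachable set = {49af099, 6cef449, 9791ee3, f4a97dd, fe02547}.
That is 5 commits.

5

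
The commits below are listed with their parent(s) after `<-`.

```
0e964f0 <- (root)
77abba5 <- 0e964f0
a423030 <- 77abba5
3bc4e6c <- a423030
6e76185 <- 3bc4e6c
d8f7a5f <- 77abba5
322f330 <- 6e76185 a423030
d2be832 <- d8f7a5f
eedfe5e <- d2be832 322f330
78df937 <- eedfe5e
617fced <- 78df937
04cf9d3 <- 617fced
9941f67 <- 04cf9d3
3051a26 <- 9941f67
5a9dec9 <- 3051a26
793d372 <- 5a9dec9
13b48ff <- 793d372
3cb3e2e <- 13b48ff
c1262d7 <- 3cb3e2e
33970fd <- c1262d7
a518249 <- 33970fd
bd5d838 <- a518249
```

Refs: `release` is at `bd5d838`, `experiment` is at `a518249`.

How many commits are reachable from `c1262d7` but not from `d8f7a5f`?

16

Reachable from c1262d7: {04cf9d3, 0e964f0, 13b48ff, 3051a26, 322f330, 3bc4e6c, 3cb3e2e, 5a9dec9, 617fced, 6e76185, 77abba5, 78df937, 793d372, 9941f67, a423030, c1262d7, d2be832, d8f7a5f, eedfe5e}.
Reachable from d8f7a5f: {0e964f0, 77abba5, d8f7a5f}.
In c1262d7's history but not d8f7a5f's: {04cf9d3, 13b48ff, 3051a26, 322f330, 3bc4e6c, 3cb3e2e, 5a9dec9, 617fced, 6e76185, 78df937, 793d372, 9941f67, a423030, c1262d7, d2be832, eedfe5e} — 16 commits.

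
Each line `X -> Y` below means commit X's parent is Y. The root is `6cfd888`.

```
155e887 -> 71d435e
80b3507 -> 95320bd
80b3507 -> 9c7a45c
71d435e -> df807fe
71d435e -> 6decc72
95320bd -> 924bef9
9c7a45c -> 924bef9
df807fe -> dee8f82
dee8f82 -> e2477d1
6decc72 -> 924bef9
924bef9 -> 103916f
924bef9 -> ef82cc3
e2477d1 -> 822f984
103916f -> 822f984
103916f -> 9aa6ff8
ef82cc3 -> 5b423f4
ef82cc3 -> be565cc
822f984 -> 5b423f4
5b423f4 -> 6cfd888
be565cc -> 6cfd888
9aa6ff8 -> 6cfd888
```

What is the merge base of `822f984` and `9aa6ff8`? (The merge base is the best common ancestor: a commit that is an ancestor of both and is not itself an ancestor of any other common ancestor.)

6cfd888

Ancestors of 822f984: {5b423f4, 6cfd888, 822f984}.
Ancestors of 9aa6ff8: {6cfd888, 9aa6ff8}.
Common ancestors: {6cfd888}.
The only common ancestor is 6cfd888, so it is the merge base.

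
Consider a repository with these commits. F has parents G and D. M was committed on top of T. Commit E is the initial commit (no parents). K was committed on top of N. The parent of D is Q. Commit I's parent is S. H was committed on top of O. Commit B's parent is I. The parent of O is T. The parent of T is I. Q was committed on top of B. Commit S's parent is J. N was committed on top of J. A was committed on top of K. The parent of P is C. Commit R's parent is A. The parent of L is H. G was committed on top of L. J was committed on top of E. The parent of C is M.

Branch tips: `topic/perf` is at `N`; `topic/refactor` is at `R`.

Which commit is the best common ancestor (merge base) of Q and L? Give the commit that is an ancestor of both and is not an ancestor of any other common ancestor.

I

Ancestors of Q: {B, E, I, J, Q, S}.
Ancestors of L: {E, H, I, J, L, O, S, T}.
Common ancestors: {E, I, J, S}.
Among these, I is not an ancestor of any other common ancestor — it is the merge base.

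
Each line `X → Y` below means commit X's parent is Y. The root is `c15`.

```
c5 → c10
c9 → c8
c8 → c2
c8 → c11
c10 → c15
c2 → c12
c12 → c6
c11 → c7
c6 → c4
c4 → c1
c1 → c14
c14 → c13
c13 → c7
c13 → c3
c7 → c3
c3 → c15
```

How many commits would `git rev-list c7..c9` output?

10

Reachable from c9: {c1, c11, c12, c13, c14, c15, c2, c3, c4, c6, c7, c8, c9}.
Reachable from c7: {c15, c3, c7}.
In c9's history but not c7's: {c1, c11, c12, c13, c14, c2, c4, c6, c8, c9} — 10 commits.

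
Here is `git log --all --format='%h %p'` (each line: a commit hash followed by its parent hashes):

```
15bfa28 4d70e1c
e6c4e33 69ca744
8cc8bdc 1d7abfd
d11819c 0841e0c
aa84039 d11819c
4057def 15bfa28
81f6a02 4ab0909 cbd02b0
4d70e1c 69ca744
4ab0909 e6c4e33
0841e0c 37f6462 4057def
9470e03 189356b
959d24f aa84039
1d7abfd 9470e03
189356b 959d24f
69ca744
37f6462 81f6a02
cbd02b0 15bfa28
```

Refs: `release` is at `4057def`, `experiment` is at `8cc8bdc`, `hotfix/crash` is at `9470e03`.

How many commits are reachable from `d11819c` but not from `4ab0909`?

Reachable from d11819c: {0841e0c, 15bfa28, 37f6462, 4057def, 4ab0909, 4d70e1c, 69ca744, 81f6a02, cbd02b0, d11819c, e6c4e33}.
Reachable from 4ab0909: {4ab0909, 69ca744, e6c4e33}.
In d11819c's history but not 4ab0909's: {0841e0c, 15bfa28, 37f6462, 4057def, 4d70e1c, 81f6a02, cbd02b0, d11819c} — 8 commits.

8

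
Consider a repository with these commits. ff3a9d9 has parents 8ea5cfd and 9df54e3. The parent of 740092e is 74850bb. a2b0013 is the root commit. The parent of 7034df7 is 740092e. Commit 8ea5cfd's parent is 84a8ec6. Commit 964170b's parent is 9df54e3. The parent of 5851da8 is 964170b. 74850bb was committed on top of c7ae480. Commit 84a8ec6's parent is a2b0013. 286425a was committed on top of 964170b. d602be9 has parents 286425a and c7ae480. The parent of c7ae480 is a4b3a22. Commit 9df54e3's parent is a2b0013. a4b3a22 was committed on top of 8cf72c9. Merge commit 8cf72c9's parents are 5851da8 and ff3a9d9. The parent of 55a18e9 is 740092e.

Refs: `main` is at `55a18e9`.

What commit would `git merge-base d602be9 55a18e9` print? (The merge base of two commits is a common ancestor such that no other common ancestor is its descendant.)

c7ae480

Ancestors of d602be9: {286425a, 5851da8, 84a8ec6, 8cf72c9, 8ea5cfd, 964170b, 9df54e3, a2b0013, a4b3a22, c7ae480, d602be9, ff3a9d9}.
Ancestors of 55a18e9: {55a18e9, 5851da8, 740092e, 74850bb, 84a8ec6, 8cf72c9, 8ea5cfd, 964170b, 9df54e3, a2b0013, a4b3a22, c7ae480, ff3a9d9}.
Common ancestors: {5851da8, 84a8ec6, 8cf72c9, 8ea5cfd, 964170b, 9df54e3, a2b0013, a4b3a22, c7ae480, ff3a9d9}.
Among these, c7ae480 is not an ancestor of any other common ancestor — it is the merge base.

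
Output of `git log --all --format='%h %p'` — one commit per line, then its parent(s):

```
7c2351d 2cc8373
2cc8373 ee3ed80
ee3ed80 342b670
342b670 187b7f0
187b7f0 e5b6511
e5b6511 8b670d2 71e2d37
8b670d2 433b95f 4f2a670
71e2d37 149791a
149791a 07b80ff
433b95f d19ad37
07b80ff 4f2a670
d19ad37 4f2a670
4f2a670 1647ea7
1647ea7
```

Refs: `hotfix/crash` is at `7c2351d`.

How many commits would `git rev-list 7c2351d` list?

14

Walking parent pointers from 7c2351d: reachable set = {07b80ff, 149791a, 1647ea7, 187b7f0, 2cc8373, 342b670, 433b95f, 4f2a670, 71e2d37, 7c2351d, 8b670d2, d19ad37, e5b6511, ee3ed80}.
That is 14 commits.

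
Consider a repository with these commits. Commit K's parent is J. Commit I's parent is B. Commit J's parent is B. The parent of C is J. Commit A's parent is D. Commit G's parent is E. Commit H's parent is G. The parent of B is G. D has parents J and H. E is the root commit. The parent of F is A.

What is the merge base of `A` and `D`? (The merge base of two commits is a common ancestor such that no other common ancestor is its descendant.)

D

Ancestors of A: {A, B, D, E, G, H, J}.
Ancestors of D: {B, D, E, G, H, J}.
Common ancestors: {B, D, E, G, H, J}.
Among these, D is not an ancestor of any other common ancestor — it is the merge base.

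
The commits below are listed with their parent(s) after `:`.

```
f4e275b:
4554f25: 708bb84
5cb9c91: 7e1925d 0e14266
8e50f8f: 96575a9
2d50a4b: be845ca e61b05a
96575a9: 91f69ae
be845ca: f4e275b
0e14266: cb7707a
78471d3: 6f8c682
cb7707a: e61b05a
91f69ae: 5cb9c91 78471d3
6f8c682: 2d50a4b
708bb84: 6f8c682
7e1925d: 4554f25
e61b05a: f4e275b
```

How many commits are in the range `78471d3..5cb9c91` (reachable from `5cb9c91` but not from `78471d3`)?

Reachable from 5cb9c91: {0e14266, 2d50a4b, 4554f25, 5cb9c91, 6f8c682, 708bb84, 7e1925d, be845ca, cb7707a, e61b05a, f4e275b}.
Reachable from 78471d3: {2d50a4b, 6f8c682, 78471d3, be845ca, e61b05a, f4e275b}.
In 5cb9c91's history but not 78471d3's: {0e14266, 4554f25, 5cb9c91, 708bb84, 7e1925d, cb7707a} — 6 commits.

6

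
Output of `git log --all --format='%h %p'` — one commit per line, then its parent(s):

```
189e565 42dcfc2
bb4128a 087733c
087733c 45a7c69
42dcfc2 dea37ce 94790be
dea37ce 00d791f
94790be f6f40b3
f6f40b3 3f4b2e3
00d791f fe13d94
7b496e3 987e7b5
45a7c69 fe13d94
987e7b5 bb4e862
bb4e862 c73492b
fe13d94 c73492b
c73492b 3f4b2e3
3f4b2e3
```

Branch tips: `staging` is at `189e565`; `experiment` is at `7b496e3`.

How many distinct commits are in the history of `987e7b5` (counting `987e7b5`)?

4

Walking parent pointers from 987e7b5: reachable set = {3f4b2e3, 987e7b5, bb4e862, c73492b}.
That is 4 commits.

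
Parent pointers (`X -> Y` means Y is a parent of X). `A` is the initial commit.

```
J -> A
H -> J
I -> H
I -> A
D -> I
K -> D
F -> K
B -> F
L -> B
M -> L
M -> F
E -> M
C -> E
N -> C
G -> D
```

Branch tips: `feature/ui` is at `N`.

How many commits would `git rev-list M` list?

10

Walking parent pointers from M: reachable set = {A, B, D, F, H, I, J, K, L, M}.
That is 10 commits.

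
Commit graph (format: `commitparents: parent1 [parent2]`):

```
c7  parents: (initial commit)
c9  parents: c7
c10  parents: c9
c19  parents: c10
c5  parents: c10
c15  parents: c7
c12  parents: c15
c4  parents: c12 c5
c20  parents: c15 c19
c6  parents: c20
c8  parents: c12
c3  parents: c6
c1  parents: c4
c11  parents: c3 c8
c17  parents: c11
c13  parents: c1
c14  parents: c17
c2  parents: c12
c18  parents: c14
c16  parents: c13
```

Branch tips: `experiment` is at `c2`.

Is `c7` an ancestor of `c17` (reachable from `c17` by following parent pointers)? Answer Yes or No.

Yes

Ancestors of c17 (commits reachable by following parents): {c10, c11, c12, c15, c17, c19, c20, c3, c6, c7, c8, c9}.
c7 is in that set, so it is an ancestor of c17.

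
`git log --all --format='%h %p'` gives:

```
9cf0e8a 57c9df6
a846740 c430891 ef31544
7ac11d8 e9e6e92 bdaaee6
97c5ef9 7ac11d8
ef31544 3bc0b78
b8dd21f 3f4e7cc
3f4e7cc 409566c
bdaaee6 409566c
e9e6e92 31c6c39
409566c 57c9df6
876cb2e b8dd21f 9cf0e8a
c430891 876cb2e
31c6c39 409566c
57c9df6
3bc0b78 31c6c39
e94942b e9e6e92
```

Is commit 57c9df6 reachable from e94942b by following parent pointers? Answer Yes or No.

Yes

Ancestors of e94942b (commits reachable by following parents): {31c6c39, 409566c, 57c9df6, e94942b, e9e6e92}.
57c9df6 is in that set, so it is an ancestor of e94942b.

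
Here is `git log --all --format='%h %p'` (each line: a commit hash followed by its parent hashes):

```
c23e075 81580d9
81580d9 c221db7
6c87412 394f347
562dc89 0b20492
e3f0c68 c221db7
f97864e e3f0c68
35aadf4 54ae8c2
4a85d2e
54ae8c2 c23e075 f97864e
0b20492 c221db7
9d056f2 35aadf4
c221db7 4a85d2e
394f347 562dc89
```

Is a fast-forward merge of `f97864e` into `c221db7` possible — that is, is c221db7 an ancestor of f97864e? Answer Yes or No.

A fast-forward from c221db7 to f97864e is possible iff c221db7 is an ancestor of f97864e.
Ancestors of f97864e: {4a85d2e, c221db7, e3f0c68, f97864e}.
c221db7 is among them, so fast-forward is possible.

Yes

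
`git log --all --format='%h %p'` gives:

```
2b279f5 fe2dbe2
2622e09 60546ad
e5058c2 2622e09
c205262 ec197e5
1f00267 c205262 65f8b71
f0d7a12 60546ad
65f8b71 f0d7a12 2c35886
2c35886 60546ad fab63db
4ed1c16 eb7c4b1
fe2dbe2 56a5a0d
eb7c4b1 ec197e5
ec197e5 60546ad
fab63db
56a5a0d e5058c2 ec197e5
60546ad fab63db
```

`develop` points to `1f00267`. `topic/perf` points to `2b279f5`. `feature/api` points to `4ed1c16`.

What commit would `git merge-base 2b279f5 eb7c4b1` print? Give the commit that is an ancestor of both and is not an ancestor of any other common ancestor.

Ancestors of 2b279f5: {2622e09, 2b279f5, 56a5a0d, 60546ad, e5058c2, ec197e5, fab63db, fe2dbe2}.
Ancestors of eb7c4b1: {60546ad, eb7c4b1, ec197e5, fab63db}.
Common ancestors: {60546ad, ec197e5, fab63db}.
Among these, ec197e5 is not an ancestor of any other common ancestor — it is the merge base.

ec197e5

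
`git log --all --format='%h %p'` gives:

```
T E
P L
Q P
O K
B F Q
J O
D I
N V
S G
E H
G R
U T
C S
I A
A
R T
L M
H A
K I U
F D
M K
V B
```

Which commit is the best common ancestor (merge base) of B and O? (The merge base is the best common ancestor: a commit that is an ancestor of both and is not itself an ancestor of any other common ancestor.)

K

Ancestors of B: {A, B, D, E, F, H, I, K, L, M, P, Q, T, U}.
Ancestors of O: {A, E, H, I, K, O, T, U}.
Common ancestors: {A, E, H, I, K, T, U}.
Among these, K is not an ancestor of any other common ancestor — it is the merge base.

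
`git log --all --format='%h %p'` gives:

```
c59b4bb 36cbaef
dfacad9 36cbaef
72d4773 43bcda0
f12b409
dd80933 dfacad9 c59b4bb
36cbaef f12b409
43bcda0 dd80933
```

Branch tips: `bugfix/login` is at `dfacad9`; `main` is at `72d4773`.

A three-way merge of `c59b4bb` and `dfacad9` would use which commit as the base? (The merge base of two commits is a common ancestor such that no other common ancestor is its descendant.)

Ancestors of c59b4bb: {36cbaef, c59b4bb, f12b409}.
Ancestors of dfacad9: {36cbaef, dfacad9, f12b409}.
Common ancestors: {36cbaef, f12b409}.
Among these, 36cbaef is not an ancestor of any other common ancestor — it is the merge base.

36cbaef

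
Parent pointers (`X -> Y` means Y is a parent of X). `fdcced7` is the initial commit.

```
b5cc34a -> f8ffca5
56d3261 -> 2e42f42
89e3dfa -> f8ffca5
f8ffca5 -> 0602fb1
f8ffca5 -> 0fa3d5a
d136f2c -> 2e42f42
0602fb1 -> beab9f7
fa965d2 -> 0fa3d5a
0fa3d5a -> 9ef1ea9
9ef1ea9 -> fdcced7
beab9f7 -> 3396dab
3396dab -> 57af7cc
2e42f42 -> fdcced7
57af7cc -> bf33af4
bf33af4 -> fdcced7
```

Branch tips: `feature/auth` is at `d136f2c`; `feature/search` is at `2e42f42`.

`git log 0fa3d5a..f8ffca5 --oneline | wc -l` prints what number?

6

Reachable from f8ffca5: {0602fb1, 0fa3d5a, 3396dab, 57af7cc, 9ef1ea9, beab9f7, bf33af4, f8ffca5, fdcced7}.
Reachable from 0fa3d5a: {0fa3d5a, 9ef1ea9, fdcced7}.
In f8ffca5's history but not 0fa3d5a's: {0602fb1, 3396dab, 57af7cc, beab9f7, bf33af4, f8ffca5} — 6 commits.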